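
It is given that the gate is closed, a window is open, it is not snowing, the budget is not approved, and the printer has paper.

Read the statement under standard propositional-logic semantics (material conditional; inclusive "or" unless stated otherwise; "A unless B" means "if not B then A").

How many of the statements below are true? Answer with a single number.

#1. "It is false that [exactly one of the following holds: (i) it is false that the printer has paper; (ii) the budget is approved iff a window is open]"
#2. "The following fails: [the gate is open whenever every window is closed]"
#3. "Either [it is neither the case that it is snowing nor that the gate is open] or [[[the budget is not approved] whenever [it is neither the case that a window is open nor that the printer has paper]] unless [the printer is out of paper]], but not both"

1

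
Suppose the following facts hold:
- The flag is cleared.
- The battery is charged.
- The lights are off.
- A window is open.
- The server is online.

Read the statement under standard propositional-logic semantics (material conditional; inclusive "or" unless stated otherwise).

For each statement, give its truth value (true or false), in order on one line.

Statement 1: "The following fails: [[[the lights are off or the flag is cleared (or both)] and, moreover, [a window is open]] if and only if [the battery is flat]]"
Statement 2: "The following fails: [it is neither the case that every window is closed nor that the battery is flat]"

Statement 1 True; Statement 2 False

Let R = "the lights are on" (F), P = "the flag is set" (F), S = "a window is open" (T), Q = "the battery is charged" (T).

Statement 1: Parsed as ¬(((¬R ∨ ¬P) ∧ S) ↔ ¬Q)

¬R = ¬F = T
¬P = ¬F = T
¬R ∨ ¬P = T ∨ T = T
(¬R ∨ ¬P) ∧ S = T ∧ T = T
¬Q = ¬T = F
((¬R ∨ ¬P) ∧ S) ↔ ¬Q = T ↔ F = F
¬(((¬R ∨ ¬P) ∧ S) ↔ ¬Q) = ¬F = T
Hence Statement 1 is true.

Statement 2: This is ¬(¬S ↓ ¬Q).

¬S = ¬T = F
¬Q = ¬T = F
¬S ↓ ¬Q = F ↓ F = T
¬(¬S ↓ ¬Q) = ¬T = F
So Statement 2 is false.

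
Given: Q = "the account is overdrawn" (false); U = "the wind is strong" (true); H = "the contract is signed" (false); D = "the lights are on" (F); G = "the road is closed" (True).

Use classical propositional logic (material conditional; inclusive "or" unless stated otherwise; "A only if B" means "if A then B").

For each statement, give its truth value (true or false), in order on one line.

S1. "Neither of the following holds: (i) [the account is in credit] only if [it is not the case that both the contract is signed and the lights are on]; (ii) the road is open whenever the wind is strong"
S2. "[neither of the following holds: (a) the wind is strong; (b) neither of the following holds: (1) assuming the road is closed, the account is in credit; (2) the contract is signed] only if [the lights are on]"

S1 False, S2 True

S1: In symbols: (~Q -> (H nand D)) nor (U -> ~G)

~Q = ~F = T
H nand D = F nand F = T
~Q -> (H nand D) = T -> T = T
~G = ~T = F
U -> ~G = T -> F = F
(~Q -> (H nand D)) nor (U -> ~G) = T nor F = F
Thus S1 is false.

S2: In symbols: (U nor ((G -> ~Q) nor H)) -> D

~Q = ~F = T
G -> ~Q = T -> T = T
(G -> ~Q) nor H = T nor F = F
U nor ((G -> ~Q) nor H) = T nor F = F
(U nor ((G -> ~Q) nor H)) -> D = F -> F = T
So S2 is true.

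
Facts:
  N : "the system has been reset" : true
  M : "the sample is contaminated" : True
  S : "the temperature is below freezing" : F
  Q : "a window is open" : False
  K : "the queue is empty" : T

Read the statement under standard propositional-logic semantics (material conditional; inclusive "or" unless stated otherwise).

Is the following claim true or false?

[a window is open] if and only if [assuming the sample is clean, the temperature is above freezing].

false

Parsed as Q iff (not M -> not S)

not M = not True = False
not S = not False = True
not M -> not S = False -> True = True
Q iff (not M -> not S) = False iff True = False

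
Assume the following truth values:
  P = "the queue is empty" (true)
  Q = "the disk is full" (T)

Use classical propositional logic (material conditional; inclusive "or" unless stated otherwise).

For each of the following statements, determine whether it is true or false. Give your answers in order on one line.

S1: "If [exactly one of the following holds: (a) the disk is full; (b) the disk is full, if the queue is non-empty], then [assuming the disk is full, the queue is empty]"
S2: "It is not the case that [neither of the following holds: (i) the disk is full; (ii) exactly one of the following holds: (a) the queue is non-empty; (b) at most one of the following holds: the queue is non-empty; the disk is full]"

S1: Formalization: (Q xor (not P -> Q)) -> (Q -> P)

not P = not True = False
not P -> Q = False -> True = True
Q xor (not P -> Q) = True xor True = False
Q -> P = True -> True = True
(Q xor (not P -> Q)) -> (Q -> P) = False -> True = True
Thus S1 is true.

S2: Parsed as not (Q nor (not P xor (not P nand Q)))

not P = not True = False
not P = not True = False
not P nand Q = False nand True = True
not P xor (not P nand Q) = False xor True = True
Q nor (not P xor (not P nand Q)) = True nor True = False
not (Q nor (not P xor (not P nand Q))) = not False = True
Thus S2 is true.

S1 True; S2 True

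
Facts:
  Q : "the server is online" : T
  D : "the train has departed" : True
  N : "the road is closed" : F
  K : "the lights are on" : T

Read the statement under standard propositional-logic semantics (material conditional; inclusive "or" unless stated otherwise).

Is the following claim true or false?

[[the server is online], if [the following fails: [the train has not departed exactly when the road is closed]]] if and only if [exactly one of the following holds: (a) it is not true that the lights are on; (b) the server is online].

Values: D=T, N=F, Q=T, K=T.
This is (¬(¬D ↔ N) → Q) ↔ (¬K ⊕ Q).

¬D = ¬T = F
¬D ↔ N = F ↔ F = T
¬(¬D ↔ N) = ¬T = F
¬(¬D ↔ N) → Q = F → T = T
¬K = ¬T = F
¬K ⊕ Q = F ⊕ T = T
(¬(¬D ↔ N) → Q) ↔ (¬K ⊕ Q) = T ↔ T = T

True.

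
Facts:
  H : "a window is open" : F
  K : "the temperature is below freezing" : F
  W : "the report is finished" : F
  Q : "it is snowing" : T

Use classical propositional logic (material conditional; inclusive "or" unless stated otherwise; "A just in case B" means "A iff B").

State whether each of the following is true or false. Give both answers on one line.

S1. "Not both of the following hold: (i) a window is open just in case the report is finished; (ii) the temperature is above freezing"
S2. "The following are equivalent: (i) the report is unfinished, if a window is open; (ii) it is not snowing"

S1 False, S2 False

S1: In symbols: (H <-> W) nand ~K

H <-> W = F <-> F = T
~K = ~F = T
(H <-> W) nand ~K = T nand T = F
So S1 is false.

S2: In symbols: (H -> ~W) <-> ~Q

~W = ~F = T
H -> ~W = F -> T = T
~Q = ~T = F
(H -> ~W) <-> ~Q = T <-> F = F
Hence S2 is false.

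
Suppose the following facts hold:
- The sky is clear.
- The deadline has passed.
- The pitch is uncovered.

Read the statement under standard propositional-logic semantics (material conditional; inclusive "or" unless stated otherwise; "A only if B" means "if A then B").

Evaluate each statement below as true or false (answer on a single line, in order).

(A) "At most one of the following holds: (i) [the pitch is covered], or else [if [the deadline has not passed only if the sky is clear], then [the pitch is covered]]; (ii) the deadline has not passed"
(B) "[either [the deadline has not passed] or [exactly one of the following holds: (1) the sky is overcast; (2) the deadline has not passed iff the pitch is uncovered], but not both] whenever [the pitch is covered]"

Let N = "the pitch is covered" (False), M = "the deadline has passed" (True), V = "the sky is overcast" (False).

(A): In symbols: (N or ((not M -> not V) -> N)) nand not M

not M = not True = False
not V = not False = True
not M -> not V = False -> True = True
(not M -> not V) -> N = True -> False = False
N or ((not M -> not V) -> N) = False or False = False
not M = not True = False
(N or ((not M -> not V) -> N)) nand not M = False nand False = True
Hence (A) is true.

(B): Parsed as N -> (not M xor (V xor (not M iff not N)))

not M = not True = False
not M = not True = False
not N = not False = True
not M iff not N = False iff True = False
V xor (not M iff not N) = False xor False = False
not M xor (V xor (not M iff not N)) = False xor False = False
N -> (not M xor (V xor (not M iff not N))) = False -> False = True
So (B) is true.

(A) true / (B) true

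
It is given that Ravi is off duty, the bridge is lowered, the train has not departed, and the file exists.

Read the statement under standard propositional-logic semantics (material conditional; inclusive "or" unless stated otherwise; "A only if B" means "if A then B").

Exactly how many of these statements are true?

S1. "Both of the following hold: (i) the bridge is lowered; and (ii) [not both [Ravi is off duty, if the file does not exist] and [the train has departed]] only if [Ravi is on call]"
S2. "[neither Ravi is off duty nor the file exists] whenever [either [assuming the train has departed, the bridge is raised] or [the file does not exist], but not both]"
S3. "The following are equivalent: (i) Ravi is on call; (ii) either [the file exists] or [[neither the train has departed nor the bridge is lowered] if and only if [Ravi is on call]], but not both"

Let D = "the bridge is raised" (F), G = "the file exists" (T), K = "Ravi is on call" (F), L = "the train has departed" (F).

S1: This is ¬D ∧ (((¬G → ¬K) ↑ L) → K).

¬D = ¬F = T
¬G = ¬T = F
¬K = ¬F = T
¬G → ¬K = F → T = T
(¬G → ¬K) ↑ L = T ↑ F = T
((¬G → ¬K) ↑ L) → K = T → F = F
¬D ∧ (((¬G → ¬K) ↑ L) → K) = T ∧ F = F
So S1 is false.

S2: This is ((L → D) ⊕ ¬G) → (¬K ↓ G).

L → D = F → F = T
¬G = ¬T = F
(L → D) ⊕ ¬G = T ⊕ F = T
¬K = ¬F = T
¬K ↓ G = T ↓ T = F
((L → D) ⊕ ¬G) → (¬K ↓ G) = T → F = F
Hence S2 is false.

S3: Parsed as K ↔ (G ⊕ ((L ↓ ¬D) ↔ K))

¬D = ¬F = T
L ↓ ¬D = F ↓ T = F
(L ↓ ¬D) ↔ K = F ↔ F = T
G ⊕ ((L ↓ ¬D) ↔ K) = T ⊕ T = F
K ↔ (G ⊕ ((L ↓ ¬D) ↔ K)) = F ↔ F = T
So S3 is true.

True statements: 1.

1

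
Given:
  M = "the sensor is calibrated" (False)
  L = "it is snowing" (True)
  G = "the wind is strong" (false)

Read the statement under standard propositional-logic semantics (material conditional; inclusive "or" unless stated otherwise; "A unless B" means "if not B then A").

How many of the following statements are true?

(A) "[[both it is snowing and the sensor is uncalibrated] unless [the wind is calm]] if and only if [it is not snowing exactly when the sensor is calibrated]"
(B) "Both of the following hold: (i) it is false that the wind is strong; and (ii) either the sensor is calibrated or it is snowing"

2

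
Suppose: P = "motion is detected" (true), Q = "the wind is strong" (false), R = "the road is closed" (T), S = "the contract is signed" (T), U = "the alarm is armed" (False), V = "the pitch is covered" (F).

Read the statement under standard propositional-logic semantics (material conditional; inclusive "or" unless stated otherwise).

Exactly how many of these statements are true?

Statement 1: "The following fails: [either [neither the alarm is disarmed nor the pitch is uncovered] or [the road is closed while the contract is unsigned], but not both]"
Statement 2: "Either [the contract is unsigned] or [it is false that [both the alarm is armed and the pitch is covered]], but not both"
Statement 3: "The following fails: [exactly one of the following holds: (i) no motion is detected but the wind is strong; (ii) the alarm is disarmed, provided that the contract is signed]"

Statement 1: This is not ((not U nor not V) xor (R and not S)).

not U = not False = True
not V = not False = True
not U nor not V = True nor True = False
not S = not True = False
R and not S = True and False = False
(not U nor not V) xor (R and not S) = False xor False = False
not ((not U nor not V) xor (R and not S)) = not False = True
So Statement 1 is true.

Statement 2: Formalization: not S xor not (U and V)

not S = not True = False
U and V = False and False = False
not (U and V) = not False = True
not S xor not (U and V) = False xor True = True
Hence Statement 2 is true.

Statement 3: Parsed as not ((not P and Q) xor (S -> not U))

not P = not True = False
not P and Q = False and False = False
not U = not False = True
S -> not U = True -> True = True
(not P and Q) xor (S -> not U) = False xor True = True
not ((not P and Q) xor (S -> not U)) = not True = False
So Statement 3 is false.

True statements: 2.

2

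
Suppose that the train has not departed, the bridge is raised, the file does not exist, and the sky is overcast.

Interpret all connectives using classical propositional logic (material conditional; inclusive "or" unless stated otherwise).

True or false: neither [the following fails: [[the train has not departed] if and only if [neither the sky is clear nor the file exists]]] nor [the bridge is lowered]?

Let G = "the train has departed" (False), P = "the sky is overcast" (True), H = "the file exists" (False), K = "the bridge is raised" (True).
Formalization: not (not G iff (not P nor H)) nor not K

not G = not False = True
not P = not True = False
not P nor H = False nor False = True
not G iff (not P nor H) = True iff True = True
not (not G iff (not P nor H)) = not True = False
not K = not True = False
not (not G iff (not P nor H)) nor not K = False nor False = True

true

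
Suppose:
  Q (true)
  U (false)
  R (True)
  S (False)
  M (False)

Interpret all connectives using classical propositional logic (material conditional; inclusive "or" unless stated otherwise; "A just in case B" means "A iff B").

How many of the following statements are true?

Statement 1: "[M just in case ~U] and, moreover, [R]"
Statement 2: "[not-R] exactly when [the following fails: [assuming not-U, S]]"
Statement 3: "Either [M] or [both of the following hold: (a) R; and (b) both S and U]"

0

Statement 1: Formalization: (M ↔ ¬U) ∧ R

¬U = ¬F = T
M ↔ ¬U = F ↔ T = F
(M ↔ ¬U) ∧ R = F ∧ T = F
So Statement 1 is false.

Statement 2: In symbols: ¬R ↔ ¬(¬U → S)

¬R = ¬T = F
¬U = ¬F = T
¬U → S = T → F = F
¬(¬U → S) = ¬F = T
¬R ↔ ¬(¬U → S) = F ↔ T = F
Thus Statement 2 is false.

Statement 3: This is M ∨ (R ∧ (S ∧ U)).

S ∧ U = F ∧ F = F
R ∧ (S ∧ U) = T ∧ F = F
M ∨ (R ∧ (S ∧ U)) = F ∨ F = F
Hence Statement 3 is false.

Count: 0.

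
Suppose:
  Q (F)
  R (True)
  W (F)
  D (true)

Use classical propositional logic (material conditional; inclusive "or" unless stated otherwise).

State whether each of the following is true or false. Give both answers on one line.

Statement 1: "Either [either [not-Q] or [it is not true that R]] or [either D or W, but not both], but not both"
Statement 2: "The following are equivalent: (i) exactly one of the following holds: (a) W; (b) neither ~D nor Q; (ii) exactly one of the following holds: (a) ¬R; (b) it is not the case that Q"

Statement 1: In symbols: (not Q or not R) xor (D xor W)

not Q = not False = True
not R = not True = False
not Q or not R = True or False = True
D xor W = True xor False = True
(not Q or not R) xor (D xor W) = True xor True = False
Thus Statement 1 is false.

Statement 2: Parsed as (W xor (not D nor Q)) iff (not R xor not Q)

not D = not True = False
not D nor Q = False nor False = True
W xor (not D nor Q) = False xor True = True
not R = not True = False
not Q = not False = True
not R xor not Q = False xor True = True
(W xor (not D nor Q)) iff (not R xor not Q) = True iff True = True
Hence Statement 2 is true.

Statement 1 F, Statement 2 T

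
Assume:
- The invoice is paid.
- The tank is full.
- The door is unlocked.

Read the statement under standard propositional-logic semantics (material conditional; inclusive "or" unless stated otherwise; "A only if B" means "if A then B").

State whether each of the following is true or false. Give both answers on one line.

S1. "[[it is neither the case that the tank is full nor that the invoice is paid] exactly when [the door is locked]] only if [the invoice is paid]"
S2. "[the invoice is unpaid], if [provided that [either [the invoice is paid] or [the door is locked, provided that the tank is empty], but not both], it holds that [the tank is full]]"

Let S = "the tank is full" (T), K = "the invoice is paid" (T), V = "the door is locked" (F).

S1: In symbols: ((S ↓ K) ↔ V) → K

S ↓ K = T ↓ T = F
(S ↓ K) ↔ V = F ↔ F = T
((S ↓ K) ↔ V) → K = T → T = T
So S1 is true.

S2: In symbols: ((K ⊕ (¬S → V)) → S) → ¬K

¬S = ¬T = F
¬S → V = F → F = T
K ⊕ (¬S → V) = T ⊕ T = F
(K ⊕ (¬S → V)) → S = F → T = T
¬K = ¬T = F
((K ⊕ (¬S → V)) → S) → ¬K = T → F = F
Thus S2 is false.

S1 true; S2 false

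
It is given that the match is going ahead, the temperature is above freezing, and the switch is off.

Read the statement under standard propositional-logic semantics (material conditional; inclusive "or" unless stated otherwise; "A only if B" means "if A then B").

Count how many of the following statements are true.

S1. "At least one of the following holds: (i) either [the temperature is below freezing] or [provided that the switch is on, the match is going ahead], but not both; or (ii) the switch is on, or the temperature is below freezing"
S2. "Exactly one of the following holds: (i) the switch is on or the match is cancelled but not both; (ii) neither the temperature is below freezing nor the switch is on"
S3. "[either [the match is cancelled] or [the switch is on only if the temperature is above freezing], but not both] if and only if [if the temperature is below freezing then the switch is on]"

Let D = "the temperature is below freezing" (False), W = "the switch is on" (False), M = "the match is cancelled" (False).

S1: This is (D xor (W -> not M)) or (W or D).

not M = not False = True
W -> not M = False -> True = True
D xor (W -> not M) = False xor True = True
W or D = False or False = False
(D xor (W -> not M)) or (W or D) = True or False = True
Thus S1 is true.

S2: Parsed as (W xor M) xor (D nor W)

W xor M = False xor False = False
D nor W = False nor False = True
(W xor M) xor (D nor W) = False xor True = True
Hence S2 is true.

S3: This is (M xor (W -> not D)) iff (D -> W).

not D = not False = True
W -> not D = False -> True = True
M xor (W -> not D) = False xor True = True
D -> W = False -> False = True
(M xor (W -> not D)) iff (D -> W) = True iff True = True
So S3 is true.

True statements: 3 (S1, S2, S3).

3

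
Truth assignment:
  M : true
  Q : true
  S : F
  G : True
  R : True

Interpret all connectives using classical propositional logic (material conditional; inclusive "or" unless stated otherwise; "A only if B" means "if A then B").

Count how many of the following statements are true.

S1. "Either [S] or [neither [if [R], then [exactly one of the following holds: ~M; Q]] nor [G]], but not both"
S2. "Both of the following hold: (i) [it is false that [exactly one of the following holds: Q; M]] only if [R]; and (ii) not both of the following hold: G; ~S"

S1: Formalization: S ⊕ ((R → (¬M ⊕ Q)) ↓ G)

¬M = ¬T = F
¬M ⊕ Q = F ⊕ T = T
R → (¬M ⊕ Q) = T → T = T
(R → (¬M ⊕ Q)) ↓ G = T ↓ T = F
S ⊕ ((R → (¬M ⊕ Q)) ↓ G) = F ⊕ F = F
Hence S1 is false.

S2: Parsed as (¬(Q ⊕ M) → R) ∧ (G ↑ ¬S)

Q ⊕ M = T ⊕ T = F
¬(Q ⊕ M) = ¬F = T
¬(Q ⊕ M) → R = T → T = T
¬S = ¬F = T
G ↑ ¬S = T ↑ T = F
(¬(Q ⊕ M) → R) ∧ (G ↑ ¬S) = T ∧ F = F
Thus S2 is false.

0 of the 2 statements are true (none).

0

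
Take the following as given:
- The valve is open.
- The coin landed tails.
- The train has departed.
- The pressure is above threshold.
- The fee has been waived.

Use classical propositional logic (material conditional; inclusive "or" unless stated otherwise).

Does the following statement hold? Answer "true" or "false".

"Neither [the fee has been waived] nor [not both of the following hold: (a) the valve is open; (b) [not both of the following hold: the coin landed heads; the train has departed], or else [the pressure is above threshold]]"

False.

Let U = "the fee has been waived" (T), P = "the valve is open" (T), Q = "the coin landed heads" (F), R = "the train has departed" (T), S = "the pressure is above threshold" (T).
This is U nor (P nand ((Q nand R) | S)).

Q nand R = F nand T = T
(Q nand R) | S = T | T = T
P nand ((Q nand R) | S) = T nand T = F
U nor (P nand ((Q nand R) | S)) = T nor F = F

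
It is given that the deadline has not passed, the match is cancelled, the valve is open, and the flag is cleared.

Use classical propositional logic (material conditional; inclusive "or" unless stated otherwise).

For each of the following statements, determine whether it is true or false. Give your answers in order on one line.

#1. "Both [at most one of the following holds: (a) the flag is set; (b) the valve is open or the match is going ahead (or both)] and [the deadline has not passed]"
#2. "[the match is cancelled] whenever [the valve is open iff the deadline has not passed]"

#1 True, #2 True

Let W = "the flag is set" (False), S = "the valve is open" (True), D = "the match is cancelled" (True), U = "the deadline has passed" (False).

#1: Formalization: (W nand (S or not D)) and not U

not D = not True = False
S or not D = True or False = True
W nand (S or not D) = False nand True = True
not U = not False = True
(W nand (S or not D)) and not U = True and True = True
Hence #1 is true.

#2: Formalization: (S iff not U) -> D

not U = not False = True
S iff not U = True iff True = True
(S iff not U) -> D = True -> True = True
Hence #2 is true.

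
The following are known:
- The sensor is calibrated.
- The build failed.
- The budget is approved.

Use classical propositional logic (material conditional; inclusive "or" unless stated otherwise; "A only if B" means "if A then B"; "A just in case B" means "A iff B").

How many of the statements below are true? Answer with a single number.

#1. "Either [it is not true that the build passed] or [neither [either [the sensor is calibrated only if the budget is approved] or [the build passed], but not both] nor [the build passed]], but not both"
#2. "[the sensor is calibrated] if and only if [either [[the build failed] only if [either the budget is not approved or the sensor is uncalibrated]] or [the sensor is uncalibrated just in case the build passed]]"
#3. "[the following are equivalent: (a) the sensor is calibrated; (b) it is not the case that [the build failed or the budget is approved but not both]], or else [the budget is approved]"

Let Q = "the build passed" (F), P = "the sensor is calibrated" (T), R = "the budget is approved" (T).

#1: This is ~Q xor (((P -> R) xor Q) nor Q).

~Q = ~F = T
P -> R = T -> T = T
(P -> R) xor Q = T xor F = T
((P -> R) xor Q) nor Q = T nor F = F
~Q xor (((P -> R) xor Q) nor Q) = T xor F = T
So #1 is true.

#2: Parsed as P <-> ((~Q -> (~R | ~P)) | (~P <-> Q))

~Q = ~F = T
~R = ~T = F
~P = ~T = F
~R | ~P = F | F = F
~Q -> (~R | ~P) = T -> F = F
~P = ~T = F
~P <-> Q = F <-> F = T
(~Q -> (~R | ~P)) | (~P <-> Q) = F | T = T
P <-> ((~Q -> (~R | ~P)) | (~P <-> Q)) = T <-> T = T
Hence #2 is true.

#3: This is (P <-> ~(~Q xor R)) | R.

~Q = ~F = T
~Q xor R = T xor T = F
~(~Q xor R) = ~F = T
P <-> ~(~Q xor R) = T <-> T = T
(P <-> ~(~Q xor R)) | R = T | T = T
Hence #3 is true.

True statements: 3 (#1, #2, #3).

3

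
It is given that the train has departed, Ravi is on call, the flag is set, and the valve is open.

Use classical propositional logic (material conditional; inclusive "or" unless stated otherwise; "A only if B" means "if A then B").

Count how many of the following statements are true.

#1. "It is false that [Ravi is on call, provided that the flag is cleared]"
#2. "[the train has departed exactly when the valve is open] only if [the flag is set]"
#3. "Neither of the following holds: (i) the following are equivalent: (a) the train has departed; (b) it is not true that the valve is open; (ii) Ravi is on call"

1

Let R = "the flag is set" (T), Q = "Ravi is on call" (T), P = "the train has departed" (T), S = "the valve is open" (T).

#1: Parsed as ~(~R -> Q)

~R = ~T = F
~R -> Q = F -> T = T
~(~R -> Q) = ~T = F
Thus #1 is false.

#2: Parsed as (P <-> S) -> R

P <-> S = T <-> T = T
(P <-> S) -> R = T -> T = T
Thus #2 is true.

#3: This is (P <-> ~S) nor Q.

~S = ~T = F
P <-> ~S = T <-> F = F
(P <-> ~S) nor Q = F nor T = F
Thus #3 is false.

1 of the 3 statements is true (#2).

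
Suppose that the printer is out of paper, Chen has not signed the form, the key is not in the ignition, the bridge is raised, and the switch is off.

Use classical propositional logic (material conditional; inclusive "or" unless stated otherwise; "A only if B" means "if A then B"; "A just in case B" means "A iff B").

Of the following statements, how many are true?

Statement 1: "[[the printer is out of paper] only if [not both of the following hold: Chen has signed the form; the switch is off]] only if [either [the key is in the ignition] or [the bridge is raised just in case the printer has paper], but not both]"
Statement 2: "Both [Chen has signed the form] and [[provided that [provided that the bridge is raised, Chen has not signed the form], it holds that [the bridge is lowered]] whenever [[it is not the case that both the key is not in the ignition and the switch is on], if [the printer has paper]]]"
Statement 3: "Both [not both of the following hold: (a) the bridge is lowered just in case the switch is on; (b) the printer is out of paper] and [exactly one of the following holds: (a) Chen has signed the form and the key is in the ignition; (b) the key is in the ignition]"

0

Let H = "the printer has paper" (False), U = "Chen has signed the form" (False), W = "the switch is on" (False), N = "the key is in the ignition" (False), G = "the bridge is raised" (True).

Statement 1: In symbols: (not H -> (U nand not W)) -> (N xor (G iff H))

not H = not False = True
not W = not False = True
U nand not W = False nand True = True
not H -> (U nand not W) = True -> True = True
G iff H = True iff False = False
N xor (G iff H) = False xor False = False
(not H -> (U nand not W)) -> (N xor (G iff H)) = True -> False = False
Hence Statement 1 is false.

Statement 2: Formalization: U and ((H -> (not N nand W)) -> ((G -> not U) -> not G))

not N = not False = True
not N nand W = True nand False = True
H -> (not N nand W) = False -> True = True
not U = not False = True
G -> not U = True -> True = True
not G = not True = False
(G -> not U) -> not G = True -> False = False
(H -> (not N nand W)) -> ((G -> not U) -> not G) = True -> False = False
U and ((H -> (not N nand W)) -> ((G -> not U) -> not G)) = False and False = False
So Statement 2 is false.

Statement 3: Formalization: ((not G iff W) nand not H) and ((U and N) xor N)

not G = not True = False
not G iff W = False iff False = True
not H = not False = True
(not G iff W) nand not H = True nand True = False
U and N = False and False = False
(U and N) xor N = False xor False = False
((not G iff W) nand not H) and ((U and N) xor N) = False and False = False
So Statement 3 is false.

0 of the 3 statements are true (none).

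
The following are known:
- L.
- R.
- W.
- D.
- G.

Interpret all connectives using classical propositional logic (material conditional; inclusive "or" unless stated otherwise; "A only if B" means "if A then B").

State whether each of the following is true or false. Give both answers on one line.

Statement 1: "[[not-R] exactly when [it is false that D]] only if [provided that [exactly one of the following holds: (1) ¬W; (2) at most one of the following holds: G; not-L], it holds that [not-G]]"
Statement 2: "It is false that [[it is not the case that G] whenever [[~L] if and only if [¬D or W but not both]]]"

Statement 1 False, Statement 2 False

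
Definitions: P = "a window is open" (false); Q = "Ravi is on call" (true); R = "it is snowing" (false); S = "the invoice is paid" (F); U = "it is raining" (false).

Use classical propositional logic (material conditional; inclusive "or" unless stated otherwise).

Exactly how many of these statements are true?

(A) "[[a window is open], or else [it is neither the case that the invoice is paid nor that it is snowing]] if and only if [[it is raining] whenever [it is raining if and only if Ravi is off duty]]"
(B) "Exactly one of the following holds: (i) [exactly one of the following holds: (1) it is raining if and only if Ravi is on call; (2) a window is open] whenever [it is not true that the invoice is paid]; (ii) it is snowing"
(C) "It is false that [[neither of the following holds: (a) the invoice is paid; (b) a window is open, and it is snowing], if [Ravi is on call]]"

0

(A): Formalization: (P | (S nor R)) <-> ((U <-> ~Q) -> U)

S nor R = F nor F = T
P | (S nor R) = F | T = T
~Q = ~T = F
U <-> ~Q = F <-> F = T
(U <-> ~Q) -> U = T -> F = F
(P | (S nor R)) <-> ((U <-> ~Q) -> U) = T <-> F = F
Thus (A) is false.

(B): In symbols: (~S -> ((U <-> Q) xor P)) xor R

~S = ~F = T
U <-> Q = F <-> T = F
(U <-> Q) xor P = F xor F = F
~S -> ((U <-> Q) xor P) = T -> F = F
(~S -> ((U <-> Q) xor P)) xor R = F xor F = F
So (B) is false.

(C): In symbols: ~(Q -> (S nor (P & R)))

P & R = F & F = F
S nor (P & R) = F nor F = T
Q -> (S nor (P & R)) = T -> T = T
~(Q -> (S nor (P & R))) = ~T = F
Thus (C) is false.

0 of the 3 statements are true (none).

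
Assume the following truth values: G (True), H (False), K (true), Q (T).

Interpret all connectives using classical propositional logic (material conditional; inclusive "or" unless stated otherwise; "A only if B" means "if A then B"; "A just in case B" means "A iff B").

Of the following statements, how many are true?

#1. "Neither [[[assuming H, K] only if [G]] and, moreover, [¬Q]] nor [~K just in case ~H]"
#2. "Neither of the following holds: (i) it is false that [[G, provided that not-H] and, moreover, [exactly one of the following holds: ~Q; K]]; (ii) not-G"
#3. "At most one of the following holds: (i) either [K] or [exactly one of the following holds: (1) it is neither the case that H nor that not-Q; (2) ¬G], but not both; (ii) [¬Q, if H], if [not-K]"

3

#1: Formalization: (((H → K) → G) ∧ ¬Q) ↓ (¬K ↔ ¬H)

H → K = F → T = T
(H → K) → G = T → T = T
¬Q = ¬T = F
((H → K) → G) ∧ ¬Q = T ∧ F = F
¬K = ¬T = F
¬H = ¬F = T
¬K ↔ ¬H = F ↔ T = F
(((H → K) → G) ∧ ¬Q) ↓ (¬K ↔ ¬H) = F ↓ F = T
Hence #1 is true.

#2: Formalization: ¬((¬H → G) ∧ (¬Q ⊕ K)) ↓ ¬G

¬H = ¬F = T
¬H → G = T → T = T
¬Q = ¬T = F
¬Q ⊕ K = F ⊕ T = T
(¬H → G) ∧ (¬Q ⊕ K) = T ∧ T = T
¬((¬H → G) ∧ (¬Q ⊕ K)) = ¬T = F
¬G = ¬T = F
¬((¬H → G) ∧ (¬Q ⊕ K)) ↓ ¬G = F ↓ F = T
Thus #2 is true.

#3: This is (K ⊕ ((H ↓ ¬Q) ⊕ ¬G)) ↑ (¬K → (H → ¬Q)).

¬Q = ¬T = F
H ↓ ¬Q = F ↓ F = T
¬G = ¬T = F
(H ↓ ¬Q) ⊕ ¬G = T ⊕ F = T
K ⊕ ((H ↓ ¬Q) ⊕ ¬G) = T ⊕ T = F
¬K = ¬T = F
¬Q = ¬T = F
H → ¬Q = F → F = T
¬K → (H → ¬Q) = F → T = T
(K ⊕ ((H ↓ ¬Q) ⊕ ¬G)) ↑ (¬K → (H → ¬Q)) = F ↑ T = T
So #3 is true.

True statements: 3 (#1, #2, #3).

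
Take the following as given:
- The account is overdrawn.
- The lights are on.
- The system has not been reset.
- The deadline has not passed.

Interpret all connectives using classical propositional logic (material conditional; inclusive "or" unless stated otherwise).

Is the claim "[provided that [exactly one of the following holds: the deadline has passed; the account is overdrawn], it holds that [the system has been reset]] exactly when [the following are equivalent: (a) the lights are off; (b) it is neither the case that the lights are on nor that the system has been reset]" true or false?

Let L = "the deadline has passed" (False), P = "the account is overdrawn" (True), U = "the system has been reset" (False), N = "the lights are on" (True).
Parsed as ((L xor P) -> U) iff (not N iff (N nor U))

L xor P = False xor True = True
(L xor P) -> U = True -> False = False
not N = not True = False
N nor U = True nor False = False
not N iff (N nor U) = False iff False = True
((L xor P) -> U) iff (not N iff (N nor U)) = False iff True = False

The statement is false.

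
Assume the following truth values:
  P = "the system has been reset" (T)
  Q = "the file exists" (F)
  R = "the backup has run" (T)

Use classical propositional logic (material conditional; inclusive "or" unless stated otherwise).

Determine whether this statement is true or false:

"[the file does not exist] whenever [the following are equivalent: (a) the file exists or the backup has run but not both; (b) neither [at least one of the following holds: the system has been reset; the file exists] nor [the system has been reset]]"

True.

Values: Q=F, R=T, P=T.
In symbols: ((Q ⊕ R) ↔ ((P ∨ Q) ↓ P)) → ¬Q

Q ⊕ R = F ⊕ T = T
P ∨ Q = T ∨ F = T
(P ∨ Q) ↓ P = T ↓ T = F
(Q ⊕ R) ↔ ((P ∨ Q) ↓ P) = T ↔ F = F
¬Q = ¬F = T
((Q ⊕ R) ↔ ((P ∨ Q) ↓ P)) → ¬Q = F → T = T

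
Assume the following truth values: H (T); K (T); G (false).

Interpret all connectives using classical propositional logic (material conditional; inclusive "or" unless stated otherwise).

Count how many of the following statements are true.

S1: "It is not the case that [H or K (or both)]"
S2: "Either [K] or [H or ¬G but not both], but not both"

S1: In symbols: not (H or K)

H or K = True or True = True
not (H or K) = not True = False
Hence S1 is false.

S2: In symbols: K xor (H xor not G)

not G = not False = True
H xor not G = True xor True = False
K xor (H xor not G) = True xor False = True
Thus S2 is true.

Count: 1.

1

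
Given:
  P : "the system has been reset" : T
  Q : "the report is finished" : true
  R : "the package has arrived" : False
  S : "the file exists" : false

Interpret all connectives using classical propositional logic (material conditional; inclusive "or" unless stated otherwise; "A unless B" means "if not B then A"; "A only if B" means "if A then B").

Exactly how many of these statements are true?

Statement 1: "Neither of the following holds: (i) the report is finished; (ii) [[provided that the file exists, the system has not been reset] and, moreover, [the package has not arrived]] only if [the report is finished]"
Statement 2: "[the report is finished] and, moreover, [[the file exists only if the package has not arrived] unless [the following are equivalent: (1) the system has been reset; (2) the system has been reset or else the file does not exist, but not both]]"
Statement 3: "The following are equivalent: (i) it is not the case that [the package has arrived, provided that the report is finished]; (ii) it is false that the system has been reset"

1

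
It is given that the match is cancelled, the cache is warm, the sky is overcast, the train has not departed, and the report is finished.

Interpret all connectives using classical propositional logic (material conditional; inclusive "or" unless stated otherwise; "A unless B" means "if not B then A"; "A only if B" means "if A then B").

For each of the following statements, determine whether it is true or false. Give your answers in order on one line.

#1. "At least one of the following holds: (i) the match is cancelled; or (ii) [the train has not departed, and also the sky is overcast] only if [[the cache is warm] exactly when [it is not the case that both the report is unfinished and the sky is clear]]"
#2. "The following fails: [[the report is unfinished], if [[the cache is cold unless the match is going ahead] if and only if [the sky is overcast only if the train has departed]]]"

Let H = "the match is cancelled" (True), S = "the train has departed" (False), P = "the sky is overcast" (True), K = "the cache is warm" (True), U = "the report is finished" (True).

#1: This is H or ((not S and P) -> (K iff (not U nand not P))).

not S = not False = True
not S and P = True and True = True
not U = not True = False
not P = not True = False
not U nand not P = False nand False = True
K iff (not U nand not P) = True iff True = True
(not S and P) -> (K iff (not U nand not P)) = True -> True = True
H or ((not S and P) -> (K iff (not U nand not P))) = True or True = True
Hence #1 is true.

#2: Parsed as not (((not K or not H) iff (P -> S)) -> not U)

not K = not True = False
not H = not True = False
not K or not H = False or False = False
P -> S = True -> False = False
(not K or not H) iff (P -> S) = False iff False = True
not U = not True = False
((not K or not H) iff (P -> S)) -> not U = True -> False = False
not (((not K or not H) iff (P -> S)) -> not U) = not False = True
Hence #2 is true.

#1 True, #2 True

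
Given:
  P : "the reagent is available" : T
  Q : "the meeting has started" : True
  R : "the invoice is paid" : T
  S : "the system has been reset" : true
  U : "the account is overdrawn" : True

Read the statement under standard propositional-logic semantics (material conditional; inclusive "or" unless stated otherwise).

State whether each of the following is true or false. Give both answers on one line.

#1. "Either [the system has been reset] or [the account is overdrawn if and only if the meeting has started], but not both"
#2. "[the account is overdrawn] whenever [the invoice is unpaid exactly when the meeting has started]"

#1 F, #2 T

#1: Parsed as S xor (U <-> Q)

U <-> Q = T <-> T = T
S xor (U <-> Q) = T xor T = F
So #1 is false.

#2: Parsed as (~R <-> Q) -> U

~R = ~T = F
~R <-> Q = F <-> T = F
(~R <-> Q) -> U = F -> T = T
So #2 is true.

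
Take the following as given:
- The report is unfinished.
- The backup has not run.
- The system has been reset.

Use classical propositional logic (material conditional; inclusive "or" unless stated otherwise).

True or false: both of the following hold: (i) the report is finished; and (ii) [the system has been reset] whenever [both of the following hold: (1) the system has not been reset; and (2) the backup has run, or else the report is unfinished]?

Let P = "the report is finished" (F), R = "the system has been reset" (T), Q = "the backup has run" (F).
In symbols: P ∧ ((¬R ∧ (Q ∨ ¬P)) → R)

¬R = ¬T = F
¬P = ¬F = T
Q ∨ ¬P = F ∨ T = T
¬R ∧ (Q ∨ ¬P) = F ∧ T = F
(¬R ∧ (Q ∨ ¬P)) → R = F → T = T
P ∧ ((¬R ∧ (Q ∨ ¬P)) → R) = F ∧ T = F

False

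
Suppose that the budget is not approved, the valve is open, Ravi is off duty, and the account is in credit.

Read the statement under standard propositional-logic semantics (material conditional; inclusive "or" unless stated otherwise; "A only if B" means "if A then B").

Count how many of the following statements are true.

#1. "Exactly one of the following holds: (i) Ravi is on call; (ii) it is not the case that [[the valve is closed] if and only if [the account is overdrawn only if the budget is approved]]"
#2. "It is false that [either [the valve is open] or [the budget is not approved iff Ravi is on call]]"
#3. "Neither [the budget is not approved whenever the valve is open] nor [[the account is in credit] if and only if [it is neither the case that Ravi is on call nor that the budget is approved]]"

Let R = "Ravi is on call" (False), Q = "the valve is open" (True), S = "the account is overdrawn" (False), P = "the budget is approved" (False).

#1: This is R xor not (not Q iff (S -> P)).

not Q = not True = False
S -> P = False -> False = True
not Q iff (S -> P) = False iff True = False
not (not Q iff (S -> P)) = not False = True
R xor not (not Q iff (S -> P)) = False xor True = True
Hence #1 is true.

#2: In symbols: not (Q or (not P iff R))

not P = not False = True
not P iff R = True iff False = False
Q or (not P iff R) = True or False = True
not (Q or (not P iff R)) = not True = False
Thus #2 is false.

#3: Formalization: (Q -> not P) nor (not S iff (R nor P))

not P = not False = True
Q -> not P = True -> True = True
not S = not False = True
R nor P = False nor False = True
not S iff (R nor P) = True iff True = True
(Q -> not P) nor (not S iff (R nor P)) = True nor True = False
Thus #3 is false.

1 of the 3 statements is true (#1).

1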